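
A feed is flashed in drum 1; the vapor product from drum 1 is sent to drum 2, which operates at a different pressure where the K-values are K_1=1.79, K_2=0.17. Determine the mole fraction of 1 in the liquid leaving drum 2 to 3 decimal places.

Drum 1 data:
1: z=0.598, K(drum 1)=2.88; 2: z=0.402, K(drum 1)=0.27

Drum 1:
Binary case is linear: z₁(K₁−1)(1+ψ₁(K₂−1)) + z₂(K₂−1)(1+ψ₁(K₁−1)) = 0
⇒ ψ₁ = [z₁(K₁−1)+z₂(K₂−1)] / [−(K₁−1)(K₂−1)] = 0.8308/1.3724 = 0.605
Drum-1 compositions:
  1: x = 0.280, y = 0.806
  2: x = 0.720, y = 0.194
Drum-2 feed = drum-1 vapor: z₂ = (0.8055, 0.1945).
Drum 2:
Let ψ₂ = V/F and solve Σ zᵢ(Kᵢ−1)/(1+ψ₂(Kᵢ−1)) = 0.
g(0) = ΣzᵢKᵢ − 1 = 0.475 and g(1) = 1 − Σzᵢ/Kᵢ = -0.594, so a root lies in (0, 1).
Binary case is linear: z₁(K₁−1)(1+ψ₂(K₂−1)) + z₂(K₂−1)(1+ψ₂(K₁−1)) = 0
⇒ ψ₂ = [z₁(K₁−1)+z₂(K₂−1)] / [−(K₁−1)(K₂−1)] = 0.4749/0.6557 = 0.724
  1: x = 0.512, y = 0.917
  2: x = 0.488, y = 0.083

x_1 (drum 2) = 0.512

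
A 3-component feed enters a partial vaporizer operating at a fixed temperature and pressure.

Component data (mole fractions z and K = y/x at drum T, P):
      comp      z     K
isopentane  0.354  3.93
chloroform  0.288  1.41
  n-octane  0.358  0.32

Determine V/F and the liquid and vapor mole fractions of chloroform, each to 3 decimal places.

V/F = 0.665, x_chloroform = 0.226, y_chloroform = 0.319

Newton iteration, V/F⁰ = 0.5:
  V/F = 0.500: g = 0.1499, g' = -0.914 → V/F = 0.664
  V/F = 0.664: g = 0.0010, g' = -0.931 → V/F = 0.665
Converged at V/F = 0.665.
Compositions from xᵢ = zᵢ/(1+V/F(Kᵢ−1)), yᵢ = Kᵢxᵢ:
  isopentane: x = 0.120, y = 0.472
  chloroform: x = 0.226, y = 0.319
  n-octane: x = 0.654, y = 0.209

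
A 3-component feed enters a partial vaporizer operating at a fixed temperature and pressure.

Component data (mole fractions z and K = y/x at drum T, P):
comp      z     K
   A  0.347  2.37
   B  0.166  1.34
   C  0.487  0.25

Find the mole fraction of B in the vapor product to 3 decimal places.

Rachford–Rice: g(V/F) = Σ zᵢ(Kᵢ−1)/(1+V/F(Kᵢ−1)) = 0.
Feasibility: ΣzᵢKᵢ = 1.167, Σzᵢ/Kᵢ = 2.218 — both > 1, two phases present.
Newton iteration, V/F⁰ = 0.53:
  V/F = 0.530: g = -0.2830, g' = -0.987 → V/F = 0.243
  V/F = 0.243: g = -0.0381, g' = -0.793 → V/F = 0.195
Converged at V/F = 0.195.
Compositions from xᵢ = zᵢ/(1+V/F(Kᵢ−1)), yᵢ = Kᵢxᵢ:
  A: x = 0.274, y = 0.649
  B: x = 0.156, y = 0.209
  C: x = 0.571, y = 0.143

y_B = 0.209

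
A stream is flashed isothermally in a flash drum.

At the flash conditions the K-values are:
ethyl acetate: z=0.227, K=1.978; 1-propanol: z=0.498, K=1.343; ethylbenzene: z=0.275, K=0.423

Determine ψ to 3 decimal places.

Material balance + equilibrium reduce to Σ zᵢ(Kᵢ−1)/(1+ψ(Kᵢ−1)) = 0.
Check two-phase: ΣzᵢKᵢ = 1.234 > 1 and Σzᵢ/Kᵢ = 1.136 > 1, so g(0) = 0.234 > 0 and g(1) = -0.136 < 0.
Newton–Raphson from ψ = 0.55:
  ψ = 0.550: g = 0.0556, g' = -0.330 → ψ = 0.719
  ψ = 0.719: g = -0.0037, g' = -0.380 → ψ = 0.709
Converged at ψ = 0.709.

ψ = 0.709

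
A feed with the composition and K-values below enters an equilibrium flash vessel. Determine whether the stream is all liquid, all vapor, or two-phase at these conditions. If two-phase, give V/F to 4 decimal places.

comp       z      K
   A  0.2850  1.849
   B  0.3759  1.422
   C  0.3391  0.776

ΣzᵢKᵢ = 1.3246; Σzᵢ/Kᵢ = 0.8555.
Since Σzᵢ/Kᵢ < 1 the mixture is above its dew point — single vapor phase.

all vapor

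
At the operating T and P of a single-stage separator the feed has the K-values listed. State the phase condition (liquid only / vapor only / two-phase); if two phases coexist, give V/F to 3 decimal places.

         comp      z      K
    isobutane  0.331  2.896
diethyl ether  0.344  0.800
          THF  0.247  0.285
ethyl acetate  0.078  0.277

two-phase, V/F = 0.340

ΣzᵢKᵢ = 1.326; Σzᵢ/Kᵢ = 1.693.
Both exceed 1, so a two-phase solution exists.
Material balance + equilibrium reduce to Σ zᵢ(Kᵢ−1)/(1+ψ(Kᵢ−1)) = 0.
Newton–Raphson from ψ = 0.65:
  ψ = 0.650: g = -0.2343, g' = -0.843 → ψ = 0.372
  ψ = 0.372: g = -0.0241, g' = -0.736 → ψ = 0.339
  ψ = 0.339: g = 0.0002, g' = -0.748 → ψ = 0.340
Converged at ψ = 0.340.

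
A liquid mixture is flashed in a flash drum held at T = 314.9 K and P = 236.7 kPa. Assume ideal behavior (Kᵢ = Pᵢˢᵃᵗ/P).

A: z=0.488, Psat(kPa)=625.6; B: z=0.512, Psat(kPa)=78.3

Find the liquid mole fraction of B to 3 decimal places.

Raoult's law: Kᵢ = Pᵢˢᵃᵗ/P = Pᵢˢᵃᵗ/236.7.
  K_A = 625.6/236.7 = 2.64301, K_B = 78.3/236.7 = 0.33080
Binary case is linear: z₁(K₁−1)(1+β(K₂−1)) + z₂(K₂−1)(1+β(K₁−1)) = 0
⇒ β = [z₁(K₁−1)+z₂(K₂−1)] / [−(K₁−1)(K₂−1)] = 0.4592/1.0995 = 0.418
Compositions from xᵢ = zᵢ/(1+β(Kᵢ−1)), yᵢ = Kᵢxᵢ:
  A: x = 0.289, y = 0.765
  B: x = 0.711, y = 0.235

x_B = 0.711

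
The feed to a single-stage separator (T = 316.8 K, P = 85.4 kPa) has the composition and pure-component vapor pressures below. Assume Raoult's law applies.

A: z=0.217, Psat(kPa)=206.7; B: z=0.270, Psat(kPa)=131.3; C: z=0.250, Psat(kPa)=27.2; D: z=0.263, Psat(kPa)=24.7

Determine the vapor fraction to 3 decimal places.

ψ = 0.134

Raoult's law: Kᵢ = Pᵢˢᵃᵗ/P = Pᵢˢᵃᵗ/85.4.
  K_A = 206.7/85.4 = 2.42037, K_B = 131.3/85.4 = 1.53747, K_C = 27.2/85.4 = 0.31850, K_D = 24.7/85.4 = 0.28923
Material balance + equilibrium reduce to Σ zᵢ(Kᵢ−1)/(1+ψ(Kᵢ−1)) = 0.
Feasibility: ΣzᵢKᵢ = 1.096, Σzᵢ/Kᵢ = 1.960 — both > 1, two phases present.
Iterate (Newton) starting at ψ = 0.65:
  ψ = 0.650: g = -0.3855, g' = -0.994 → ψ = 0.262
  ψ = 0.262: g = -0.0855, g' = -0.665 → ψ = 0.134
Converged at ψ = 0.134.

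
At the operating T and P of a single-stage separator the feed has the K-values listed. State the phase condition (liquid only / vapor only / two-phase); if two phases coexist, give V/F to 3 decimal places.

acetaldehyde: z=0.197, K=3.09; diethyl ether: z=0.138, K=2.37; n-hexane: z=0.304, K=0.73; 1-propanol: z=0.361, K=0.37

two-phase, V/F = 0.325

ΣzᵢKᵢ = 1.291; Σzᵢ/Kᵢ = 1.514.
Both exceed 1, so a two-phase solution exists.
Material balance + equilibrium reduce to Σ zᵢ(Kᵢ−1)/(1+ψ(Kᵢ−1)) = 0.
Newton–Raphson from ψ = 0.69:
  ψ = 0.690: g = -0.2374, g' = -0.695 → ψ = 0.348
  ψ = 0.348: g = -0.0156, g' = -0.669 → ψ = 0.325
Converged at ψ = 0.325.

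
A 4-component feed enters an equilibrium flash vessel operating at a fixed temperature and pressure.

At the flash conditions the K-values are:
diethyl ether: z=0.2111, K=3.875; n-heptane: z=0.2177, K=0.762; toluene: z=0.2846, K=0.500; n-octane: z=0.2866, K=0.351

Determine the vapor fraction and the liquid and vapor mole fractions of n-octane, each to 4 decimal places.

ψ = 0.1596, x_n-octane = 0.3197, y_n-octane = 0.1122

Rachford–Rice: g(ψ) = Σ zᵢ(Kᵢ−1)/(1+ψ(Kᵢ−1)) = 0.
Check two-phase: ΣzᵢKᵢ = 1.2268 > 1 and Σzᵢ/Kᵢ = 1.7259 > 1, so g(0) = 0.2268 > 0 and g(1) = -0.7259 < 0.
Newton iteration, ψ⁰ = 0.54:
  ψ = 0.5400: g = -0.30298, g' = -0.7037 → ψ = 0.1094
  ψ = 0.1094: g = 0.05769, g' = -1.2421 → ψ = 0.1559
  ψ = 0.1559: g = 0.00401, g' = -1.0784 → ψ = 0.1596
Converged at ψ = 0.1596.
Compositions from xᵢ = zᵢ/(1+ψ(Kᵢ−1)), yᵢ = Kᵢxᵢ:
  diethyl ether: x = 0.1447, y = 0.5607
  n-heptane: x = 0.2263, y = 0.1724
  toluene: x = 0.3093, y = 0.1546
  n-octane: x = 0.3197, y = 0.1122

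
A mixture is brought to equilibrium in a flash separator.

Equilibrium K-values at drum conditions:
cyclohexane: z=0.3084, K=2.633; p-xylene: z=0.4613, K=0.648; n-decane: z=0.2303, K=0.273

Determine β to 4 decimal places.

β = 0.2130

Let β = V/F and solve Σ zᵢ(Kᵢ−1)/(1+β(Kᵢ−1)) = 0.
Feasibility: ΣzᵢKᵢ = 1.1738, Σzᵢ/Kᵢ = 1.6726 — both > 1, two phases present.
Newton iteration, β⁰ = 0.42:
  β = 0.4200: g = -0.13284, g' = -0.6203 → β = 0.2059
  β = 0.2059: g = 0.00496, g' = -0.6954 → β = 0.2130
Converged at β = 0.2130.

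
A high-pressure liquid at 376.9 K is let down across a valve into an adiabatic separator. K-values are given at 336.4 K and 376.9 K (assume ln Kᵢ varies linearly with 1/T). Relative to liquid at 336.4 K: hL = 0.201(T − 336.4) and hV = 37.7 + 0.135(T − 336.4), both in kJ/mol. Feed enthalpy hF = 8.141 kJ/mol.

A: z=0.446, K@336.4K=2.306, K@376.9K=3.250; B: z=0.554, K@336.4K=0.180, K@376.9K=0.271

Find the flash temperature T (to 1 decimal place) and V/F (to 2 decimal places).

T = 343.9 K, V/F = 0.18

Adiabatic flash: solve Rachford–Rice at each trial T, then check hF = ψ·hV(T) + (1−ψ)·hL(T).
  T = 336.4 K: K = (2.306, 0.180), RR gives ψ = 0.120, H_out = 4.513 kJ/mol
  T = 376.9 K: K = (3.250, 0.271), RR gives ψ = 0.366, H_out = 20.945 kJ/mol
  T = 356.6 K: K = (2.763, 0.223), RR gives ψ = 0.260, H_out = 13.517 kJ/mol
  T = 346.5 K: K = (2.531, 0.201), RR gives ψ = 0.196, H_out = 9.304 kJ/mol
  T = 341.4 K: K = (2.416, 0.190), RR gives ψ = 0.160, H_out = 6.973 kJ/mol
  T = 343.9 K: K = (2.472, 0.196), RR gives ψ = 0.178, H_out = 8.136 kJ/mol
  T = 345.2 K: K = (2.502, 0.198), RR gives ψ = 0.187, H_out = 8.725 kJ/mol
Linear interpolation between T = 343.9 (H_out = 8.136) and T = 345.2 (H_out = 8.725) on hF = 8.141 gives T ≈ 343.9 K, at which ψ = 0.18.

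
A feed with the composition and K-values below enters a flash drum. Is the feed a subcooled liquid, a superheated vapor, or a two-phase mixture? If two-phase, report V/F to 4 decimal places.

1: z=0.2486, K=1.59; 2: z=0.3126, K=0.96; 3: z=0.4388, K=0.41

ΣzᵢKᵢ = 0.8753; Σzᵢ/Kᵢ = 1.5522.
Since ΣzᵢKᵢ < 1 the mixture is below its bubble point — single liquid phase.

subcooled liquid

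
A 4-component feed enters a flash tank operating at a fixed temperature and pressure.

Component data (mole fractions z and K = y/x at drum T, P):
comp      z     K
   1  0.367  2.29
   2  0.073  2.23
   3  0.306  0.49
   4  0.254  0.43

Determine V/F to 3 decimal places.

V/F = 0.381

Rachford–Rice: g(V/F) = Σ zᵢ(Kᵢ−1)/(1+V/F(Kᵢ−1)) = 0.
Check two-phase: ΣzᵢKᵢ = 1.262 > 1 and Σzᵢ/Kᵢ = 1.408 > 1, so g(0) = 0.262 > 0 and g(1) = -0.408 < 0.
Newton iteration, V/F⁰ = 0.5:
  V/F = 0.500: g = -0.0686, g' = -0.573 → V/F = 0.380
  V/F = 0.380: g = 0.0003, g' = -0.583 → V/F = 0.381
Converged at V/F = 0.381.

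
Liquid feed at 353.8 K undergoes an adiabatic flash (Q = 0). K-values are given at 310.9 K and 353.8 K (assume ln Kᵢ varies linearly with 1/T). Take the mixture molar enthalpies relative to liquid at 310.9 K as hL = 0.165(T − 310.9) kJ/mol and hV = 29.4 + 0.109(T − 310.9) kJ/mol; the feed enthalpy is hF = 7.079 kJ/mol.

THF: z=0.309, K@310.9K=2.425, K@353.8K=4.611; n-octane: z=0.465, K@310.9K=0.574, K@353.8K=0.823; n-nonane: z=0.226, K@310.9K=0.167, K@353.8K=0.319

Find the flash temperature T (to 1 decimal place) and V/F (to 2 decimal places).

Adiabatic flash: solve Rachford–Rice at each trial T, then check hF = ψ·hV(T) + (1−ψ)·hL(T).
  T = 310.9 K: K = (2.425, 0.574, 0.167), RR gives ψ = 0.065, H_out = 1.920 kJ/mol
  T = 353.8 K: K = (4.611, 0.823, 0.319), RR gives ψ = 0.600, H_out = 23.279 kJ/mol
  T = 332.4 K: K = (3.417, 0.696, 0.236), RR gives ψ = 0.363, H_out = 13.772 kJ/mol
  T = 321.6 K: K = (2.893, 0.634, 0.199), RR gives ψ = 0.230, H_out = 8.378 kJ/mol
  T = 316.2 K: K = (2.650, 0.603, 0.183), RR gives ψ = 0.153, H_out = 5.314 kJ/mol
  T = 318.9 K: K = (2.770, 0.618, 0.191), RR gives ψ = 0.192, H_out = 6.887 kJ/mol
  T = 320.2 K: K = (2.829, 0.626, 0.195), RR gives ψ = 0.211, H_out = 7.614 kJ/mol
Linear interpolation between T = 318.9 (H_out = 6.887) and T = 320.2 (H_out = 7.614) on hF = 7.079 gives T ≈ 319.2 K, at which ψ = 0.20.

T = 319.2 K, V/F = 0.20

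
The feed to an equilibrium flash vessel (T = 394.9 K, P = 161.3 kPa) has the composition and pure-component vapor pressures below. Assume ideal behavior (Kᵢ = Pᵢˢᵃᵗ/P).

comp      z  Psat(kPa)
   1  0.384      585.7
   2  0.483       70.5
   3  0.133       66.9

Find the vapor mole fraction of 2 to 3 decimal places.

y_2 = 0.281

Raoult's law: Kᵢ = Pᵢˢᵃᵗ/P = Pᵢˢᵃᵗ/161.3.
  K_1 = 585.7/161.3 = 3.63112, K_2 = 70.5/161.3 = 0.43707, K_3 = 66.9/161.3 = 0.41476
Rachford–Rice: g(ψ) = Σ zᵢ(Kᵢ−1)/(1+ψ(Kᵢ−1)) = 0.
g(0) = ΣzᵢKᵢ − 1 = 0.661 and g(1) = 1 − Σzᵢ/Kᵢ = -0.532, so a root lies in (0, 1).
Newton iteration, ψ⁰ = 0.46:
  ψ = 0.460: g = -0.0163, g' = -0.908 → ψ = 0.442
Converged at ψ = 0.442.
Compositions from xᵢ = zᵢ/(1+ψ(Kᵢ−1)), yᵢ = Kᵢxᵢ:
  1: x = 0.177, y = 0.645
  2: x = 0.643, y = 0.281
  3: x = 0.179, y = 0.074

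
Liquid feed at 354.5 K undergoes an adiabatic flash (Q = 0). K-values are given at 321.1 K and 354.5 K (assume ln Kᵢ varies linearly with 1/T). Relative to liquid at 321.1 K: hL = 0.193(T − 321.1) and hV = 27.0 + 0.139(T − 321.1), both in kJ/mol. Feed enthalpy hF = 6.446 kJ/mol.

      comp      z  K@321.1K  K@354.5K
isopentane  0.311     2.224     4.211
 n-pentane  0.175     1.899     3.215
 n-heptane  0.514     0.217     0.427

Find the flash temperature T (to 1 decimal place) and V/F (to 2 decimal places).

T = 324.2 K, V/F = 0.22

Adiabatic flash: solve Rachford–Rice at each trial T, then check hF = ψ·hV(T) + (1−ψ)·hL(T).
  T = 321.1 K: K = (2.224, 1.899, 0.217), RR gives ψ = 0.155, H_out = 4.185 kJ/mol
  T = 354.5 K: K = (4.211, 3.215, 0.427), RR gives ψ = 0.664, H_out = 23.186 kJ/mol
  T = 337.8 K: K = (3.109, 2.503, 0.310), RR gives ψ = 0.429, H_out = 14.419 kJ/mol
  T = 329.5 K: K = (2.643, 2.190, 0.261), RR gives ψ = 0.308, H_out = 9.786 kJ/mol
  T = 325.3 K: K = (2.427, 2.041, 0.238), RR gives ψ = 0.237, H_out = 7.153 kJ/mol
  T = 323.2 K: K = (2.324, 1.969, 0.227), RR gives ψ = 0.198, H_out = 5.720 kJ/mol
  T = 324.2 K: K = (2.373, 2.003, 0.232), RR gives ψ = 0.217, H_out = 6.414 kJ/mol
Linear interpolation between T = 324.2 (H_out = 6.414) and T = 325.3 (H_out = 7.153) on hF = 6.446 gives T ≈ 324.2 K, at which ψ = 0.22.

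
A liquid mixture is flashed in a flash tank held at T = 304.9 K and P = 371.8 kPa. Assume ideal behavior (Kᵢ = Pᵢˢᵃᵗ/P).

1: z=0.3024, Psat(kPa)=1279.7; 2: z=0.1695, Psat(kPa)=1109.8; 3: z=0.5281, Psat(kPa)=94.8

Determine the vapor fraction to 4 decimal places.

ψ = 0.4005

Raoult's law: Kᵢ = Pᵢˢᵃᵗ/P = Pᵢˢᵃᵗ/371.8.
  K_1 = 1279.7/371.8 = 3.441904, K_2 = 1109.8/371.8 = 2.984938, K_3 = 94.8/371.8 = 0.254976
Material balance + equilibrium reduce to Σ zᵢ(Kᵢ−1)/(1+ψ(Kᵢ−1)) = 0.
Check two-phase: ΣzᵢKᵢ = 1.6814 > 1 and Σzᵢ/Kᵢ = 2.2158 > 1, so g(0) = 0.6814 > 0 and g(1) = -1.2158 < 0.
Newton iteration, ψ⁰ = 0.5:
  ψ = 0.5000: g = -0.12568, g' = -1.2783 → ψ = 0.4017
  ψ = 0.4017: g = -0.00150, g' = -1.2632 → ψ = 0.4005
Converged at ψ = 0.4005.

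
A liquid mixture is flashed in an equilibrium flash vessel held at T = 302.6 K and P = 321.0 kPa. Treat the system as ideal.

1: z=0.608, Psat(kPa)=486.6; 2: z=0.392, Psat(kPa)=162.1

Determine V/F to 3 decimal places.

Raoult's law: Kᵢ = Pᵢˢᵃᵗ/P = Pᵢˢᵃᵗ/321.0.
  K_1 = 486.6/321.0 = 1.51589, K_2 = 162.1/321.0 = 0.50498
Material balance + equilibrium reduce to Σ zᵢ(Kᵢ−1)/(1+V/F(Kᵢ−1)) = 0.
Feasibility: ΣzᵢKᵢ = 1.120, Σzᵢ/Kᵢ = 1.177 — both > 1, two phases present.
Binary case is linear: z₁(K₁−1)(1+V/F(K₂−1)) + z₂(K₂−1)(1+V/F(K₁−1)) = 0
⇒ V/F = [z₁(K₁−1)+z₂(K₂−1)] / [−(K₁−1)(K₂−1)] = 0.1196/0.2554 = 0.468

V/F = 0.468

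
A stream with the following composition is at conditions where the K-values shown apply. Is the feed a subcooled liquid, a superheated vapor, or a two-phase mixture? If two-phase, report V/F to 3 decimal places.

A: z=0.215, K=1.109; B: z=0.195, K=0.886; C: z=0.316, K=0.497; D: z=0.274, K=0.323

subcooled liquid

ΣzᵢKᵢ = 0.657; Σzᵢ/Kᵢ = 1.898.
Since ΣzᵢKᵢ < 1 the mixture is below its bubble point — single liquid phase.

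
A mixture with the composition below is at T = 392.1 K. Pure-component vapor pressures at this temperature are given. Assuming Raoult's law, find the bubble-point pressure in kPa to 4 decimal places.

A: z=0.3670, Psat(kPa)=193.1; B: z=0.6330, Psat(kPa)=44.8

At the bubble point ψ → 0, so ΣzᵢKᵢ = 1 with Kᵢ = Pᵢˢᵃᵗ/P ⇒ P = ΣzᵢPᵢˢᵃᵗ.
P = 0.3670·193.1 + 0.6330·44.8 = 99.2261 kPa

Pbub = 99.2261 kPa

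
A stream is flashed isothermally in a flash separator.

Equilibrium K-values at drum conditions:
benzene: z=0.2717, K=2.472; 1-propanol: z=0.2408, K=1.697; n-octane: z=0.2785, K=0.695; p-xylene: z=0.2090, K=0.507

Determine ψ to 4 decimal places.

Let ψ = V/F and solve Σ zᵢ(Kᵢ−1)/(1+ψ(Kᵢ−1)) = 0.
g(0) = ΣzᵢKᵢ − 1 = 0.3798 and g(1) = 1 − Σzᵢ/Kᵢ = -0.0648, so a root lies in (0, 1).
Newton–Raphson from ψ = 0.5:
  ψ = 0.5000: g = 0.11787, g' = -0.3852 → ψ = 0.8060
  ψ = 0.8060: g = 0.00678, g' = -0.3565 → ψ = 0.8250
Converged at ψ = 0.8250.

ψ = 0.8250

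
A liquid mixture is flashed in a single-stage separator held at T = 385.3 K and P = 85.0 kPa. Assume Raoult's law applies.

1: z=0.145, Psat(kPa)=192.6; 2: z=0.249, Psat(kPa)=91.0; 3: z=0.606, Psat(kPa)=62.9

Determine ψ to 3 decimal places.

ψ = 0.188

Raoult's law: Kᵢ = Pᵢˢᵃᵗ/P = Pᵢˢᵃᵗ/85.0.
  K_1 = 192.6/85.0 = 2.26588, K_2 = 91.0/85.0 = 1.07059, K_3 = 62.9/85.0 = 0.74000
Rachford–Rice: g(ψ) = Σ zᵢ(Kᵢ−1)/(1+ψ(Kᵢ−1)) = 0.
Check two-phase: ΣzᵢKᵢ = 1.044 > 1 and Σzᵢ/Kᵢ = 1.115 > 1, so g(0) = 0.044 > 0 and g(1) = -0.115 < 0.
Iterate (Newton) starting at ψ = 0.5:
  ψ = 0.500: g = -0.0517, g' = -0.142 → ψ = 0.137
  ψ = 0.137: g = 0.0105, g' = -0.214 → ψ = 0.186
  ψ = 0.186: g = 0.0004, g' = -0.199 → ψ = 0.188
Converged at ψ = 0.188.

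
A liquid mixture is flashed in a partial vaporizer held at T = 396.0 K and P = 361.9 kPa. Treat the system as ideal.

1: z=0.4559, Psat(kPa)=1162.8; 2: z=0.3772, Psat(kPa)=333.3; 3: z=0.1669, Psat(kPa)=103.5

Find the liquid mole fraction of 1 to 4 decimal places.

x_1 = 0.1561

Raoult's law: Kᵢ = Pᵢˢᵃᵗ/P = Pᵢˢᵃᵗ/361.9.
  K_1 = 1162.8/361.9 = 3.213042, K_2 = 333.3/361.9 = 0.920973, K_3 = 103.5/361.9 = 0.285991
Material balance + equilibrium reduce to Σ zᵢ(Kᵢ−1)/(1+V/F(Kᵢ−1)) = 0.
Feasibility: ΣzᵢKᵢ = 1.8599, Σzᵢ/Kᵢ = 1.1350 — both > 1, two phases present.
Iterate (Newton) starting at V/F = 0.42:
  V/F = 0.4200: g = 0.32186, g' = -0.7759 → V/F = 0.8348
  V/F = 0.8348: g = 0.02737, g' = -0.7996 → V/F = 0.8691
  V/F = 0.8691: g = -0.00091, g' = -0.8549 → V/F = 0.8680
Converged at V/F = 0.8680.
Compositions from xᵢ = zᵢ/(1+V/F(Kᵢ−1)), yᵢ = Kᵢxᵢ:
  1: x = 0.1561, y = 0.5015
  2: x = 0.4050, y = 0.3730
  3: x = 0.4389, y = 0.1255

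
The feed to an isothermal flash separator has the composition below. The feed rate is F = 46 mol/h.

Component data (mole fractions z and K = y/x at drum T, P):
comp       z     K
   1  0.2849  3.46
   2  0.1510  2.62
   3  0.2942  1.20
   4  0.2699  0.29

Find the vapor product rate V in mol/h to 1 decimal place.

V = 34.4 mol/h

Rachford–Rice: g(β) = Σ zᵢ(Kᵢ−1)/(1+β(Kᵢ−1)) = 0.
Feasibility: ΣzᵢKᵢ = 1.8127, Σzᵢ/Kᵢ = 1.3158 — both > 1, two phases present.
Iterate (Newton) starting at β = 0.5:
  β = 0.5000: g = 0.20583, g' = -0.8044 → β = 0.7559
  β = 0.7559: g = -0.00740, g' = -0.9336 → β = 0.7479
Converged at β = 0.7479.
Then V = β·F = 0.7479·46 = 34.4 mol/h and L = F − V = 11.6 mol/h.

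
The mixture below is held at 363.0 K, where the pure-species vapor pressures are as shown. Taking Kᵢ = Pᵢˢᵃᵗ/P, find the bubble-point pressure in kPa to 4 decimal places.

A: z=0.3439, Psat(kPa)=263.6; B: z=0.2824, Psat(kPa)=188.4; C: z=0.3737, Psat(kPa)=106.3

At the bubble point ψ → 0, so ΣzᵢKᵢ = 1 with Kᵢ = Pᵢˢᵃᵗ/P ⇒ P = ΣzᵢPᵢˢᵃᵗ.
P = 0.3439·263.6 + 0.2824·188.4 + 0.3737·106.3 = 183.5805 kPa

Pbub = 183.5805 kPa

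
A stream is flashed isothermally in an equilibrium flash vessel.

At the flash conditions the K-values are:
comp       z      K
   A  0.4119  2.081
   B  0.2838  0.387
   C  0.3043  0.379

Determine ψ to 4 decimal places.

ψ = 0.1234

Material balance + equilibrium reduce to Σ zᵢ(Kᵢ−1)/(1+ψ(Kᵢ−1)) = 0.
g(0) = ΣzᵢKᵢ − 1 = 0.0823 and g(1) = 1 − Σzᵢ/Kᵢ = -0.7342, so a root lies in (0, 1).
Iterate (Newton) starting at ψ = 0.55:
  ψ = 0.5500: g = -0.27021, g' = -0.7027 → ψ = 0.1655
  ψ = 0.1655: g = -0.02652, g' = -0.6242 → ψ = 0.1230
  ψ = 0.1230: g = 0.00026, g' = -0.6373 → ψ = 0.1234
Converged at ψ = 0.1234.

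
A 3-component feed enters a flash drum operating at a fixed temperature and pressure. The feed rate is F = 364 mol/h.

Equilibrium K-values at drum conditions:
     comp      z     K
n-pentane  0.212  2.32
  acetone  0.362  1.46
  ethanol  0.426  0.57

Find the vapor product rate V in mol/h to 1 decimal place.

V = 265.9 mol/h

Material balance + equilibrium reduce to Σ zᵢ(Kᵢ−1)/(1+V/F(Kᵢ−1)) = 0.
g(0) = ΣzᵢKᵢ − 1 = 0.263 and g(1) = 1 − Σzᵢ/Kᵢ = -0.087, so a root lies in (0, 1).
Newton–Raphson from V/F = 0.37:
  V/F = 0.370: g = 0.1125, g' = -0.334 → V/F = 0.707
  V/F = 0.707: g = 0.0073, g' = -0.305 → V/F = 0.731
Converged at V/F = 0.731.
Then V = V/F·F = 0.7306·364 = 265.9 mol/h and L = F − V = 98.1 mol/h.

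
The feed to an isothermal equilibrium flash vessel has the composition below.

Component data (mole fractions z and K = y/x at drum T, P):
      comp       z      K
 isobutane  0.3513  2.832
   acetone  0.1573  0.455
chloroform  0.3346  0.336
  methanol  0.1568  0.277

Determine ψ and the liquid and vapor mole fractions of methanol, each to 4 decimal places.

Material balance + equilibrium reduce to Σ zᵢ(Kᵢ−1)/(1+ψ(Kᵢ−1)) = 0.
Check two-phase: ΣzᵢKᵢ = 1.2223 > 1 and Σzᵢ/Kᵢ = 2.0317 > 1, so g(0) = 0.2223 > 0 and g(1) = -1.0317 < 0.
Newton iteration, ψ⁰ = 0.5:
  ψ = 0.5000: g = -0.29209, g' = -0.9411 → ψ = 0.1896
  ψ = 0.1896: g = -0.00352, g' = -1.0107 → ψ = 0.1861
Converged at ψ = 0.1862.
Compositions from xᵢ = zᵢ/(1+ψ(Kᵢ−1)), yᵢ = Kᵢxᵢ:
  isobutane: x = 0.2620, y = 0.7419
  acetone: x = 0.1751, y = 0.0797
  chloroform: x = 0.3818, y = 0.1283
  methanol: x = 0.1812, y = 0.0502

ψ = 0.1862, x_methanol = 0.1812, y_methanol = 0.0502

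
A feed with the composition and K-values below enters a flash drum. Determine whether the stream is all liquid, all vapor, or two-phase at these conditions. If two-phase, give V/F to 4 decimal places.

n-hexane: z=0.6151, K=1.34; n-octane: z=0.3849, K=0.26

ΣzᵢKᵢ = 0.9243; Σzᵢ/Kᵢ = 1.9394.
Since ΣzᵢKᵢ < 1 the mixture is below its bubble point — single liquid phase.

all liquid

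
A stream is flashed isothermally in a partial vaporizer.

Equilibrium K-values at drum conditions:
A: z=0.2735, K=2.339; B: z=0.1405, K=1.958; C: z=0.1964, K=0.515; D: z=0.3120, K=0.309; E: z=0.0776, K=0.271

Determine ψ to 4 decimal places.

ψ = 0.1719

Newton iteration, ψ⁰ = 0.5:
  ψ = 0.5000: g = -0.23380, g' = -0.7653 → ψ = 0.1945
  ψ = 0.1945: g = -0.01614, g' = -0.7114 → ψ = 0.1718
  ψ = 0.1718: g = 0.00009, g' = -0.7199 → ψ = 0.1719
Converged at ψ = 0.1719.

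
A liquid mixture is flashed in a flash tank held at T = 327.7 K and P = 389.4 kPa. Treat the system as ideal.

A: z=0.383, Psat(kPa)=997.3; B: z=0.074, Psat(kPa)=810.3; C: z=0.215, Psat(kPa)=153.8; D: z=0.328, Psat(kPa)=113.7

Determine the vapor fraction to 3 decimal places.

Raoult's law: Kᵢ = Pᵢˢᵃᵗ/P = Pᵢˢᵃᵗ/389.4.
  K_A = 997.3/389.4 = 2.56112, K_B = 810.3/389.4 = 2.08089, K_C = 153.8/389.4 = 0.39497, K_D = 113.7/389.4 = 0.29199
Iterate (Newton) starting at ψ = 0.34:
  ψ = 0.340: g = -0.0205, g' = -0.855 → ψ = 0.316
Converged at ψ = 0.316.

ψ = 0.316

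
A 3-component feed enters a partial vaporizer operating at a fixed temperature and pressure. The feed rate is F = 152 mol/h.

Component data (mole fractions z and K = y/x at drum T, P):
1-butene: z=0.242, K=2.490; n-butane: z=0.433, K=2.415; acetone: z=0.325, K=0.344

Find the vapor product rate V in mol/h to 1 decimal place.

Let β = V/F and solve Σ zᵢ(Kᵢ−1)/(1+β(Kᵢ−1)) = 0.
g(0) = ΣzᵢKᵢ − 1 = 0.760 and g(1) = 1 − Σzᵢ/Kᵢ = -0.221, so a root lies in (0, 1).
Newton–Raphson from β = 0.5:
  β = 0.500: g = 0.2482, g' = -0.784 → β = 0.817
  β = 0.817: g = -0.0124, g' = -0.945 → β = 0.804
  β = 0.804: g = -0.0001, g' = -0.927 → β = 0.803
Converged at β = 0.803.
Then V = β·F = 0.8035·152 = 122.1 mol/h and L = F − V = 29.9 mol/h.

V = 122.1 mol/h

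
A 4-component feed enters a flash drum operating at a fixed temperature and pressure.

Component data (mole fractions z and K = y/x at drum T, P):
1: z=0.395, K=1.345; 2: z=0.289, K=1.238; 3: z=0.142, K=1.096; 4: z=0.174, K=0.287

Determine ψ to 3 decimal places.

ψ = 0.492

Rachford–Rice: g(ψ) = Σ zᵢ(Kᵢ−1)/(1+ψ(Kᵢ−1)) = 0.
Feasibility: ΣzᵢKᵢ = 1.095, Σzᵢ/Kᵢ = 1.263 — both > 1, two phases present.
Newton iteration, ψ⁰ = 0.5:
  ψ = 0.500: g = -0.0021, g' = -0.262 → ψ = 0.492
Converged at ψ = 0.492.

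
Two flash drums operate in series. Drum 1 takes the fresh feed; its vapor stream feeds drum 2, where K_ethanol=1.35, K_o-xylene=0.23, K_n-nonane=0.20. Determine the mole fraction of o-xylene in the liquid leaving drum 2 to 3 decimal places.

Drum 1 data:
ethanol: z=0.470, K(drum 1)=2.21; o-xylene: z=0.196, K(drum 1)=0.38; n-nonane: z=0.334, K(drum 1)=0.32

Drum 1:
Material balance + equilibrium reduce to Σ zᵢ(Kᵢ−1)/(1+ψ₁(Kᵢ−1)) = 0.
Feasibility: ΣzᵢKᵢ = 1.220, Σzᵢ/Kᵢ = 1.772 — both > 1, two phases present.
Iterate (Newton) starting at ψ₁ = 0.5:
  ψ₁ = 0.500: g = -0.1659, g' = -0.780 → ψ₁ = 0.287
  ψ₁ = 0.287: g = -0.0081, g' = -0.729 → ψ₁ = 0.276
Converged at ψ₁ = 0.276.
Drum-1 compositions:
  ethanol: x = 0.352, y = 0.779
  o-xylene: x = 0.236, y = 0.090
  n-nonane: x = 0.411, y = 0.132
Drum-2 feed = drum-1 vapor: z₂ = (0.7785, 0.0899, 0.1316).
Drum 2:
Let ψ₂ = V/F and solve Σ zᵢ(Kᵢ−1)/(1+ψ₂(Kᵢ−1)) = 0.
Feasibility: ΣzᵢKᵢ = 1.098, Σzᵢ/Kᵢ = 1.625 — both > 1, two phases present.
Newton iteration, ψ₂⁰ = 0.5:
  ψ₂ = 0.500: g = -0.0561, g' = -0.444 → ψ₂ = 0.374
  ψ₂ = 0.374: g = -0.0063, g' = -0.351 → ψ₂ = 0.356
  ψ₂ = 0.356: g = -0.0001, g' = -0.341 → ψ₂ = 0.355
Converged at ψ₂ = 0.355.
  ethanol: x = 0.692, y = 0.935
  o-xylene: x = 0.124, y = 0.028
  n-nonane: x = 0.184, y = 0.037

x_o-xylene (drum 2) = 0.124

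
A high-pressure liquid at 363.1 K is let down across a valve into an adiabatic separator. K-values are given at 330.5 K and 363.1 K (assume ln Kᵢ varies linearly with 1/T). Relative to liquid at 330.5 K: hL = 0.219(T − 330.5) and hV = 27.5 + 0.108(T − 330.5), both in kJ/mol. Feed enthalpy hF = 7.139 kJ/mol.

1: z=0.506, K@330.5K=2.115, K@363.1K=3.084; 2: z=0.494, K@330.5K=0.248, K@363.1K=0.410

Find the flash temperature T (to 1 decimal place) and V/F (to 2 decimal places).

T = 331.9 K, V/F = 0.25

Adiabatic flash: solve Rachford–Rice at each trial T, then check hF = ψ·hV(T) + (1−ψ)·hL(T).
  T = 330.5 K: K = (2.115, 0.248), RR gives ψ = 0.230, H_out = 6.320 kJ/mol
  T = 363.1 K: K = (3.084, 0.410), RR gives ψ = 0.621, H_out = 21.960 kJ/mol
  T = 346.8 K: K = (2.577, 0.323), RR gives ψ = 0.434, H_out = 14.712 kJ/mol
  T = 338.6 K: K = (2.339, 0.284), RR gives ψ = 0.337, H_out = 10.744 kJ/mol
  T = 334.6 K: K = (2.227, 0.266), RR gives ψ = 0.286, H_out = 8.641 kJ/mol
  T = 332.6 K: K = (2.172, 0.257), RR gives ψ = 0.259, H_out = 7.533 kJ/mol
Linear interpolation between T = 330.5 (H_out = 6.320) and T = 332.6 (H_out = 7.533) on hF = 7.139 gives T ≈ 331.9 K, at which ψ = 0.25.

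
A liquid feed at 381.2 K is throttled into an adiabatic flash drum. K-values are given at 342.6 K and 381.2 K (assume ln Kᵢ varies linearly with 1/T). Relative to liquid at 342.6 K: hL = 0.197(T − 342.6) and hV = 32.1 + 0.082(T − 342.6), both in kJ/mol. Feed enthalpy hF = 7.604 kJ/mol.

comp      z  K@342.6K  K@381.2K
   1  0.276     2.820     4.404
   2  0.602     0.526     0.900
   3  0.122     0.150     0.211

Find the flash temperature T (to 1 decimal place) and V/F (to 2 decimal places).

Adiabatic flash: solve Rachford–Rice at each trial T, then check hF = ψ·hV(T) + (1−ψ)·hL(T).
  T = 342.6 K: K = (2.820, 0.526, 0.150), RR gives ψ = 0.113, H_out = 3.642 kJ/mol
  T = 381.2 K: K = (4.404, 0.900, 0.211), RR gives ψ = 0.697, H_out = 26.883 kJ/mol
  T = 361.9 K: K = (3.566, 0.698, 0.180), RR gives ψ = 0.391, H_out = 15.485 kJ/mol
  T = 352.2 K: K = (3.180, 0.608, 0.164), RR gives ψ = 0.248, H_out = 9.593 kJ/mol
  T = 347.4 K: K = (2.997, 0.566, 0.157), RR gives ψ = 0.181, H_out = 6.653 kJ/mol
  T = 349.8 K: K = (3.087, 0.587, 0.161), RR gives ψ = 0.215, H_out = 8.129 kJ/mol
Linear interpolation between T = 347.4 (H_out = 6.653) and T = 349.8 (H_out = 8.129) on hF = 7.604 gives T ≈ 348.9 K, at which ψ = 0.20.

T = 348.9 K, V/F = 0.20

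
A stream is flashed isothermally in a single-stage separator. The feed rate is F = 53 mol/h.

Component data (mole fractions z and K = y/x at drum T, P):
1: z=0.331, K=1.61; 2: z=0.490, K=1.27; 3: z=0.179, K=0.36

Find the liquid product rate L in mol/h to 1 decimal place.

L = 9.3 mol/h

Newton–Raphson from V/F = 0.52:
  V/F = 0.520: g = 0.0976, g' = -0.263 → V/F = 0.891
  V/F = 0.891: g = -0.0290, g' = -0.472 → V/F = 0.829
  V/F = 0.829: g = -0.0020, g' = -0.411 → V/F = 0.825
Converged at V/F = 0.825.
Then V = V/F·F = 0.8245·53 = 43.7 mol/h and L = F − V = 9.3 mol/h.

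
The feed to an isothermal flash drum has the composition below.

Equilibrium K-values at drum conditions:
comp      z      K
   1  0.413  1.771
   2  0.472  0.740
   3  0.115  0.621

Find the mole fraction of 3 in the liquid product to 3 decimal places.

x_3 = 0.155

Material balance + equilibrium reduce to Σ zᵢ(Kᵢ−1)/(1+ψ(Kᵢ−1)) = 0.
Feasibility: ΣzᵢKᵢ = 1.152, Σzᵢ/Kᵢ = 1.056 — both > 1, two phases present.
Iterate (Newton) starting at ψ = 0.5:
  ψ = 0.500: g = 0.0350, g' = -0.195 → ψ = 0.679
  ψ = 0.679: g = 0.0012, g' = -0.183 → ψ = 0.686
Converged at ψ = 0.686.
Compositions from xᵢ = zᵢ/(1+ψ(Kᵢ−1)), yᵢ = Kᵢxᵢ:
  1: x = 0.270, y = 0.478
  2: x = 0.574, y = 0.425
  3: x = 0.155, y = 0.097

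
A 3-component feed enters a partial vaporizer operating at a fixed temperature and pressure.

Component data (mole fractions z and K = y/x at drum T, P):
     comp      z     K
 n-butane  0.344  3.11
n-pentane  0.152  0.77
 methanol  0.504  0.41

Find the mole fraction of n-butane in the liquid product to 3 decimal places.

x_n-butane = 0.196

Rachford–Rice: g(ψ) = Σ zᵢ(Kᵢ−1)/(1+ψ(Kᵢ−1)) = 0.
g(0) = ΣzᵢKᵢ − 1 = 0.394 and g(1) = 1 − Σzᵢ/Kᵢ = -0.537, so a root lies in (0, 1).
Newton–Raphson from ψ = 0.66:
  ψ = 0.660: g = -0.2248, g' = -0.749 → ψ = 0.360
  ψ = 0.360: g = -0.0031, g' = -0.787 → ψ = 0.356
Converged at ψ = 0.356.
Compositions from xᵢ = zᵢ/(1+ψ(Kᵢ−1)), yᵢ = Kᵢxᵢ:
  n-butane: x = 0.196, y = 0.611
  n-pentane: x = 0.166, y = 0.127
  methanol: x = 0.638, y = 0.262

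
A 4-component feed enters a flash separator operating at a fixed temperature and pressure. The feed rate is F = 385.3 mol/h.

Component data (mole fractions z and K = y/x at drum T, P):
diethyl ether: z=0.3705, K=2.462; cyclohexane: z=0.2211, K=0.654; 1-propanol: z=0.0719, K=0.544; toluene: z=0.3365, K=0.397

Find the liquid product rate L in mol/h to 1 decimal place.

Iterate (Newton) starting at β = 0.5:
  β = 0.5000: g = -0.11254, g' = -0.5789 → β = 0.3056
  β = 0.3056: g = 0.00202, g' = -0.6155 → β = 0.3089
Converged at β = 0.3089.
Then V = β·F = 0.3089·385.3 = 119.0 mol/h and L = F − V = 266.3 mol/h.

L = 266.3 mol/h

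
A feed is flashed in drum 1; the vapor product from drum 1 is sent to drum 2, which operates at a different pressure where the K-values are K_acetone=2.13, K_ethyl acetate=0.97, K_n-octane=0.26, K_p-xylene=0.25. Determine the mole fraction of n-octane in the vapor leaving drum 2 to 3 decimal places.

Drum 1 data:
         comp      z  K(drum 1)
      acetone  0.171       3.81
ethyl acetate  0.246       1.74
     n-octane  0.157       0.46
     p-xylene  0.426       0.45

Drum 1:
Let ψ₁ = V/F and solve Σ zᵢ(Kᵢ−1)/(1+ψ₁(Kᵢ−1)) = 0.
Check two-phase: ΣzᵢKᵢ = 1.343 > 1 and Σzᵢ/Kᵢ = 1.474 > 1, so g(0) = 0.343 > 0 and g(1) = -0.474 < 0.
Newton–Raphson from ψ₁ = 0.5:
  ψ₁ = 0.500: g = -0.1066, g' = -0.636 → ψ₁ = 0.332
  ψ₁ = 0.332: g = 0.0045, g' = -0.709 → ψ₁ = 0.339
Converged at ψ₁ = 0.339.
Drum-1 compositions:
  acetone: x = 0.088, y = 0.334
  ethyl acetate: x = 0.197, y = 0.342
  n-octane: x = 0.192, y = 0.088
  p-xylene: x = 0.524, y = 0.236
Drum-2 feed = drum-1 vapor: z₂ = (0.3338, 0.3422, 0.0884, 0.2356).
Drum 2:
Material balance + equilibrium reduce to Σ zᵢ(Kᵢ−1)/(1+ψ₂(Kᵢ−1)) = 0.
Feasibility: ΣzᵢKᵢ = 1.125, Σzᵢ/Kᵢ = 1.792 — both > 1, two phases present.
Newton–Raphson from ψ₂ = 0.42:
  ψ₂ = 0.420: g = -0.1075, g' = -0.581 → ψ₂ = 0.235
  ψ₂ = 0.235: g = -0.0059, g' = -0.533 → ψ₂ = 0.224
Converged at ψ₂ = 0.224.
  acetone: x = 0.266, y = 0.567
  ethyl acetate: x = 0.345, y = 0.334
  n-octane: x = 0.106, y = 0.028
  p-xylene: x = 0.283, y = 0.071

y_n-octane (drum 2) = 0.028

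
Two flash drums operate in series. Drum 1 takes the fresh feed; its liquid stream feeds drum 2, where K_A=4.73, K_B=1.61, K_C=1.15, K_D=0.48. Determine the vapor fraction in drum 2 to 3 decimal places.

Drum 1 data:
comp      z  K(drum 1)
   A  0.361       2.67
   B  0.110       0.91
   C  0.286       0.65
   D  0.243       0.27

Drum 1:
Newton–Raphson from ψ₁ = 0.32:
  ψ₁ = 0.320: g = 0.0385, g' = -0.693 → ψ₁ = 0.376
Converged at ψ₁ = 0.376.
Drum-1 compositions:
  A: x = 0.222, y = 0.592
  B: x = 0.114, y = 0.104
  C: x = 0.329, y = 0.214
  D: x = 0.335, y = 0.090
Drum-2 feed = drum-1 liquid: z₂ = (0.2216, 0.1139, 0.3294, 0.3351).
Drum 2:
Material balance + equilibrium reduce to Σ zᵢ(Kᵢ−1)/(1+ψ₂(Kᵢ−1)) = 0.
g(0) = ΣzᵢKᵢ − 1 = 0.771 and g(1) = 1 − Σzᵢ/Kᵢ = -0.102, so a root lies in (0, 1).
Iterate (Newton) starting at ψ₂ = 0.31:
  ψ₂ = 0.310: g = 0.2813, g' = -0.829 → ψ₂ = 0.649
  ψ₂ = 0.649: g = 0.0732, g' = -0.498 → ψ₂ = 0.797
  ψ₂ = 0.797: g = 0.0016, g' = -0.485 → ψ₂ = 0.800
Converged at ψ₂ = 0.800.
  A: x = 0.056, y = 0.263
  B: x = 0.077, y = 0.123
  C: x = 0.294, y = 0.338
  D: x = 0.574, y = 0.275

V/F (drum 2) = 0.800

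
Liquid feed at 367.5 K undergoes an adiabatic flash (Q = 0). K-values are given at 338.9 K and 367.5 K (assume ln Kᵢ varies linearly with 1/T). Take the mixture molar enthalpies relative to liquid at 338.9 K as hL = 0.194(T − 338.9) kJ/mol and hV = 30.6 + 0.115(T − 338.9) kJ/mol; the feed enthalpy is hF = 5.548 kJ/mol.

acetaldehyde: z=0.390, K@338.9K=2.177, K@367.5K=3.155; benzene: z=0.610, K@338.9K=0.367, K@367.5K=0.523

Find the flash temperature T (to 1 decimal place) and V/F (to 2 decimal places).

Adiabatic flash: solve Rachford–Rice at each trial T, then check hF = ψ·hV(T) + (1−ψ)·hL(T).
  T = 338.9 K: K = (2.177, 0.367), RR gives ψ = 0.098, H_out = 2.994 kJ/mol
  T = 367.5 K: K = (3.155, 0.523), RR gives ψ = 0.535, H_out = 20.698 kJ/mol
  T = 353.2 K: K = (2.641, 0.441), RR gives ψ = 0.326, H_out = 12.387 kJ/mol
  T = 346.0 K: K = (2.401, 0.403), RR gives ψ = 0.218, H_out = 7.917 kJ/mol
  T = 342.4 K: K = (2.286, 0.384), RR gives ψ = 0.159, H_out = 5.506 kJ/mol
  T = 344.2 K: K = (2.343, 0.394), RR gives ψ = 0.189, H_out = 6.730 kJ/mol
Linear interpolation between T = 342.4 (H_out = 5.506) and T = 344.2 (H_out = 6.730) on hF = 5.548 gives T ≈ 342.5 K, at which ψ = 0.16.

T = 342.5 K, V/F = 0.16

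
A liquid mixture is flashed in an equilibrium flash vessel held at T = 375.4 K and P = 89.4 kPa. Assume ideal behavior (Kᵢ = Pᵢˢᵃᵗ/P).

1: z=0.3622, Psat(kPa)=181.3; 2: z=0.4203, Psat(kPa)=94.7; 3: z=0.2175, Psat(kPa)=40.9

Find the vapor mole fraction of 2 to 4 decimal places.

Raoult's law: Kᵢ = Pᵢˢᵃᵗ/P = Pᵢˢᵃᵗ/89.4.
  K_1 = 181.3/89.4 = 2.027964, K_2 = 94.7/89.4 = 1.059284, K_3 = 40.9/89.4 = 0.457494
Material balance + equilibrium reduce to Σ zᵢ(Kᵢ−1)/(1+ψ(Kᵢ−1)) = 0.
Feasibility: ΣzᵢKᵢ = 1.2793, Σzᵢ/Kᵢ = 1.0508 — both > 1, two phases present.
Newton–Raphson from ψ = 0.5:
  ψ = 0.5000: g = 0.10821, g' = -0.2889 → ψ = 0.8746
  ψ = 0.8746: g = -0.00476, g' = -0.3392 → ψ = 0.8605
  ψ = 0.8605: g = -0.00004, g' = -0.3343 → ψ = 0.8604
Converged at ψ = 0.8604.
Compositions from xᵢ = zᵢ/(1+ψ(Kᵢ−1)), yᵢ = Kᵢxᵢ:
  1: x = 0.1922, y = 0.3898
  2: x = 0.3999, y = 0.4236
  3: x = 0.4079, y = 0.1866

y_2 = 0.4236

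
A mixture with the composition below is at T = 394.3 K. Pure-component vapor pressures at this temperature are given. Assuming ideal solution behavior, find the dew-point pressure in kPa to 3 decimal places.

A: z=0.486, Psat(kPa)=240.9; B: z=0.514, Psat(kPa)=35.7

Pdew = 60.919 kPa

At the dew point ψ → 1, so Σzᵢ/Kᵢ = 1 with Kᵢ = Pᵢˢᵃᵗ/P ⇒ 1/P = Σzᵢ/Pᵢˢᵃᵗ.
1/P = 0.486/240.9 + 0.514/35.7 = 0.016415 ⇒ P = 60.919 kPa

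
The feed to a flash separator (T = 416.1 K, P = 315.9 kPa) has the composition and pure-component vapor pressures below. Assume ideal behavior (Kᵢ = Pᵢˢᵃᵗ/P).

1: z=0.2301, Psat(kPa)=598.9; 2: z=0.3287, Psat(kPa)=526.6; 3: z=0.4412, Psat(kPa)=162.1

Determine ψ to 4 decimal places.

Raoult's law: Kᵢ = Pᵢˢᵃᵗ/P = Pᵢˢᵃᵗ/315.9.
  K_1 = 598.9/315.9 = 1.895853, K_2 = 526.6/315.9 = 1.666983, K_3 = 162.1/315.9 = 0.513137
Material balance + equilibrium reduce to Σ zᵢ(Kᵢ−1)/(1+ψ(Kᵢ−1)) = 0.
g(0) = ΣzᵢKᵢ − 1 = 0.2106 and g(1) = 1 − Σzᵢ/Kᵢ = -0.1784, so a root lies in (0, 1).
Newton–Raphson from ψ = 0.33:
  ψ = 0.3300: g = 0.08287, g' = -0.3567 → ψ = 0.5623
  ψ = 0.5623: g = 0.00074, g' = -0.3573 → ψ = 0.5644
Converged at ψ = 0.5644.

ψ = 0.5644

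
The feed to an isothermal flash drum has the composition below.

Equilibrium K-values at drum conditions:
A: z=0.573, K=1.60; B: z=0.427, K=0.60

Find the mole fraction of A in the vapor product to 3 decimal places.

y_A = 0.640

Let ψ = V/F and solve Σ zᵢ(Kᵢ−1)/(1+ψ(Kᵢ−1)) = 0.
g(0) = ΣzᵢKᵢ − 1 = 0.173 and g(1) = 1 − Σzᵢ/Kᵢ = -0.070, so a root lies in (0, 1).
Binary case is linear: z₁(K₁−1)(1+ψ(K₂−1)) + z₂(K₂−1)(1+ψ(K₁−1)) = 0
⇒ ψ = [z₁(K₁−1)+z₂(K₂−1)] / [−(K₁−1)(K₂−1)] = 0.1730/0.2400 = 0.721
Compositions from xᵢ = zᵢ/(1+ψ(Kᵢ−1)), yᵢ = Kᵢxᵢ:
  A: x = 0.400, y = 0.640
  B: x = 0.600, y = 0.360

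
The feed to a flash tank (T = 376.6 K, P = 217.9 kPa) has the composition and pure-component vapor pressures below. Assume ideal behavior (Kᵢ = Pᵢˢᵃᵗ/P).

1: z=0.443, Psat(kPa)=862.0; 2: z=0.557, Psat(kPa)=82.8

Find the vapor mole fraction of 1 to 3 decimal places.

Raoult's law: Kᵢ = Pᵢˢᵃᵗ/P = Pᵢˢᵃᵗ/217.9.
  K_1 = 862.0/217.9 = 3.95594, K_2 = 82.8/217.9 = 0.37999
Newton iteration, β⁰ = 0.5:
  β = 0.500: g = 0.0279, g' = -1.080 → β = 0.526
Converged at β = 0.526.
Compositions from xᵢ = zᵢ/(1+β(Kᵢ−1)), yᵢ = Kᵢxᵢ:
  1: x = 0.173, y = 0.686
  2: x = 0.827, y = 0.314

y_1 = 0.686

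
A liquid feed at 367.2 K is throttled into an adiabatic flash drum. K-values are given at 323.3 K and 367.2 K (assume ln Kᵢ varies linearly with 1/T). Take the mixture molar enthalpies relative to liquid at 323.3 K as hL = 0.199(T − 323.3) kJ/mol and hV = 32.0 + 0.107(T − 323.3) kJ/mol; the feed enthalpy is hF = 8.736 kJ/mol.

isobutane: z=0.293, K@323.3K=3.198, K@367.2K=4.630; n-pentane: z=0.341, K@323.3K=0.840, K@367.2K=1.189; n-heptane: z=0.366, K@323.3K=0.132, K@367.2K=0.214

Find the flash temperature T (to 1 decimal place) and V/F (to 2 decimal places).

T = 328.6 K, V/F = 0.24

Adiabatic flash: solve Rachford–Rice at each trial T, then check hF = ψ·hV(T) + (1−ψ)·hL(T).
  T = 323.3 K: K = (3.198, 0.840, 0.132), RR gives ψ = 0.206, H_out = 6.592 kJ/mol
  T = 367.2 K: K = (4.630, 1.189, 0.214), RR gives ψ = 0.466, H_out = 21.777 kJ/mol
  T = 345.2 K: K = (3.892, 1.010, 0.171), RR gives ψ = 0.347, H_out = 14.766 kJ/mol
  T = 334.2 K: K = (3.538, 0.924, 0.151), RR gives ψ = 0.280, H_out = 10.852 kJ/mol
  T = 328.8 K: K = (3.368, 0.882, 0.141), RR gives ψ = 0.245, H_out = 8.797 kJ/mol
  T = 326.1 K: K = (3.284, 0.861, 0.137), RR gives ψ = 0.226, H_out = 7.730 kJ/mol
  T = 327.5 K: K = (3.327, 0.872, 0.139), RR gives ψ = 0.236, H_out = 8.287 kJ/mol
Linear interpolation between T = 327.5 (H_out = 8.287) and T = 328.8 (H_out = 8.797) on hF = 8.736 gives T ≈ 328.6 K, at which ψ = 0.24.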